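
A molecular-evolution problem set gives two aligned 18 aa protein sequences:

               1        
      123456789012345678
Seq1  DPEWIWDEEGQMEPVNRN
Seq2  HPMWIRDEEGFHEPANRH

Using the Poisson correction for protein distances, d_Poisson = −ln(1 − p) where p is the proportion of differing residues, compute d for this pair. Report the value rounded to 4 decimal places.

Mismatches occur at site 1 (D↔H), site 3 (E↔M), site 6 (W↔R), site 11 (Q↔F), site 12 (M↔H), site 15 (V↔A), site 18 (N↔H).
p = 7/18 = 0.388889.
d = −ln(1 − 0.388889) = −ln(0.611111) = 0.4925.

0.4925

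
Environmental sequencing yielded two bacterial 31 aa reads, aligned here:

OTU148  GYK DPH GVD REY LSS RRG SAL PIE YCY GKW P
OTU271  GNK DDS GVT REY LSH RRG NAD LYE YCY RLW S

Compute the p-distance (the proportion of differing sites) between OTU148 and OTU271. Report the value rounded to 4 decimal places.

0.3871

The sequences differ at positions 2 (Y/N), 5 (P/D), 6 (H/S), 9 (D/T), 15 (S/H), 19 (S/N), 21 (L/D), 22 (P/L), 23 (I/Y), 28 (G/R), 29 (K/L), 31 (P/S).
There are 12 differences over 31 sites, so p = 12/31 = 0.3871.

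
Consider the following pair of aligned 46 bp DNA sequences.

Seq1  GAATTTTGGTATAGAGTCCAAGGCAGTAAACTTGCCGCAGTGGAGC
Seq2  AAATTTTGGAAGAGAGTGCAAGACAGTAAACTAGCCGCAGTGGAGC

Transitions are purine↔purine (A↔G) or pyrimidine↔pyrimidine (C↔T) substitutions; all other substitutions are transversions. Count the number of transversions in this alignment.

4

Mismatches occur at site 1 (G→A, transition), site 10 (T→A, transversion), site 12 (T→G, transversion), site 18 (C→G, transversion), site 23 (G→A, transition), site 33 (T→A, transversion).
Of the 6 differences, 2 transitions and 4 transversions, so the answer is 4.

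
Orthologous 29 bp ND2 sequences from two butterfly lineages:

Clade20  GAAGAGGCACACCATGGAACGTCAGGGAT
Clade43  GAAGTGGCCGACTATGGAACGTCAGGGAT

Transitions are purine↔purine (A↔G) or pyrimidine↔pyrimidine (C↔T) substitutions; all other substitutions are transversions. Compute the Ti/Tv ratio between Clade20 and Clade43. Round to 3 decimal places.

The sequences differ at positions 5 (A/T, transversion), 9 (A/C, transversion), 10 (C/G, transversion), 13 (C/T, transition).
Of the 4 differences, 1 transition and 3 transversions, so Ti/Tv = 1/3 = 0.333.

0.333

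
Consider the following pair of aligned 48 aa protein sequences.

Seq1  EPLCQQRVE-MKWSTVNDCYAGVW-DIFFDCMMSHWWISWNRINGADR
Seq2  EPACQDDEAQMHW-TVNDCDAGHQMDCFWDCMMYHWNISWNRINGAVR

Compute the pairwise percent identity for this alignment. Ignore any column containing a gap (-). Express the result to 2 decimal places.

68.89%

Excluding the 3 gap columns leaves 45 comparable sites.
Differing sites — 3:L/A; 6:Q/D; 7:R/D; 8:V/E; 9:E/A; 12:K/H; 20:Y/D; 23:V/H; 24:W/Q; 27:I/C; 29:F/W; 34:S/Y; 37:W/N; 47:D/V.
31 of the 45 comparable sites match, so the percent identity is 31/45 × 100 = 68.89%.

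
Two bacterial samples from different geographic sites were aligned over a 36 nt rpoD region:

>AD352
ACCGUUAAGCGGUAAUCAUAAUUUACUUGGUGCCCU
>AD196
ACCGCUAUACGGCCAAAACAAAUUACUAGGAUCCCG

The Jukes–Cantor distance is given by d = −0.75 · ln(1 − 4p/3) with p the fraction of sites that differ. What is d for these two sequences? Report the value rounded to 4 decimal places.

Mismatches occur at site 5 (U→C), site 8 (A→U), site 9 (G→A), site 13 (U→C), site 14 (A→C), site 16 (U→A), site 17 (C→A), site 19 (U→C), site 22 (U→A), site 28 (U→A), site 31 (U→A), site 32 (G→U), site 36 (U→G).
p = 13/36 = 0.361111.
d = −0.75 · ln(1 − (4/3)·0.361111) = −0.75 · ln(0.518519) = −0.75 · (-0.656779) = 0.4926.

0.4926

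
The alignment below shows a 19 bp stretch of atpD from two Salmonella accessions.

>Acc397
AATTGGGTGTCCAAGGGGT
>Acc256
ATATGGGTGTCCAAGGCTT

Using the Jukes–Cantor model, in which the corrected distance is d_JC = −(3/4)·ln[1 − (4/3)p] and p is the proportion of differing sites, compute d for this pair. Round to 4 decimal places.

0.2471

Mismatches occur at site 2 (A↔T), site 3 (T↔A), site 17 (G↔C), site 18 (G↔T).
p = 4/19 = 0.210526.
d = −0.75 · ln(1 − (4/3)·0.210526) = −0.75 · ln(0.719299) = −0.75 · (-0.329478) = 0.2471.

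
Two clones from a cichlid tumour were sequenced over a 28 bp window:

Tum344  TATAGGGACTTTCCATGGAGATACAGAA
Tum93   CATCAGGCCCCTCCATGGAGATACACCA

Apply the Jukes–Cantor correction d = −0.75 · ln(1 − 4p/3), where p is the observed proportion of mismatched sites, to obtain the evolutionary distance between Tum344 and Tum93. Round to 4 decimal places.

Mismatches occur at site 1 (T/C), site 4 (A/C), site 5 (G/A), site 8 (A/C), site 10 (T/C), site 11 (T/C), site 26 (G/C), site 27 (A/C).
p = 8/28 = 0.285714.
d = −0.75 · ln(1 − (4/3)·0.285714) = −0.75 · ln(0.619048) = −0.75 · (-0.479572) = 0.3597.

0.3597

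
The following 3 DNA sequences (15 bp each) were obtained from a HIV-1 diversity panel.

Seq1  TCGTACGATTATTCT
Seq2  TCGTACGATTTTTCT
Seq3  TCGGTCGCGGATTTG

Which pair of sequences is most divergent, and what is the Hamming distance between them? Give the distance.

Pairwise Hamming distances:
  Seq1 vs Seq2: 1
  Seq1 vs Seq3: 7
  Seq2 vs Seq3: 8
The largest is 8, between Seq2 and Seq3.

8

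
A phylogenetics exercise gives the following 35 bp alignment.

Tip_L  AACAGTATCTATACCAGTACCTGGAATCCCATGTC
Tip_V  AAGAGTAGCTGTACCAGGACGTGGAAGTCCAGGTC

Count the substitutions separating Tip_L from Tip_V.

Differing sites — 3:C/G; 8:T/G; 11:A/G; 18:T/G; 21:C/G; 27:T/G; 28:C/T; 32:T/G.
That gives 8 mismatches out of 35 aligned sites, so the Hamming distance is 8.

8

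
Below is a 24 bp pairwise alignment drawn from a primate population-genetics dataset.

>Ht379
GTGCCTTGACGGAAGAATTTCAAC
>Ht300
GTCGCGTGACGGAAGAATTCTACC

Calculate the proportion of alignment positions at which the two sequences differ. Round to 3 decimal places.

0.250

Mismatches occur at site 3 (G/C), site 4 (C/G), site 6 (T/G), site 20 (T/C), site 21 (C/T), site 23 (A/C).
There are 6 differences over 24 sites, so p = 6/24 = 0.250.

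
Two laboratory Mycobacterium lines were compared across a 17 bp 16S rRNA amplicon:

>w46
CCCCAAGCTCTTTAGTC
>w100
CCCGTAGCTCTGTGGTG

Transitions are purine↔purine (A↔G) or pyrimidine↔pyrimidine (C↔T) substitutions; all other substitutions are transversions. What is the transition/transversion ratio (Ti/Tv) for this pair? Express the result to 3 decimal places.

The sequences differ at positions 4 (C/G, transversion), 5 (A/T, transversion), 12 (T/G, transversion), 14 (A/G, transition), 17 (C/G, transversion).
Of the 5 differences, 1 transition and 4 transversions, so Ti/Tv = 1/4 = 0.250.

0.250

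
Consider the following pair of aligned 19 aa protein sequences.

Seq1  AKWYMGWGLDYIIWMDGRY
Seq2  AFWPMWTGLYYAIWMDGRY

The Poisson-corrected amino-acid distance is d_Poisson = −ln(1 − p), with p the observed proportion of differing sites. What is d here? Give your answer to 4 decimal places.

The sequences differ at positions 2 (K/F), 4 (Y/P), 6 (G/W), 7 (W/T), 10 (D/Y), 12 (I/A).
p = 6/19 = 0.315789.
d = −ln(1 − 0.315789) = −ln(0.684211) = 0.3795.

0.3795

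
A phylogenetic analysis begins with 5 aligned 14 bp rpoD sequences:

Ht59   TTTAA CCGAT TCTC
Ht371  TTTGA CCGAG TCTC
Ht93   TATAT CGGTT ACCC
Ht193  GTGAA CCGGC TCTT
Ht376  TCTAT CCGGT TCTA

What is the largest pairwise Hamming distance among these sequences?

10

Pairwise Hamming distances:
  Ht59 vs Ht371: 2
  Ht59 vs Ht93: 6
  Ht59 vs Ht193: 5
  Ht59 vs Ht376: 4
  Ht371 vs Ht93: 8
  Ht371 vs Ht193: 6
  Ht371 vs Ht376: 6
  Ht93 vs Ht193: 10
  Ht93 vs Ht376: 6
  Ht193 vs Ht376: 6
The largest is 10, between Ht93 and Ht193.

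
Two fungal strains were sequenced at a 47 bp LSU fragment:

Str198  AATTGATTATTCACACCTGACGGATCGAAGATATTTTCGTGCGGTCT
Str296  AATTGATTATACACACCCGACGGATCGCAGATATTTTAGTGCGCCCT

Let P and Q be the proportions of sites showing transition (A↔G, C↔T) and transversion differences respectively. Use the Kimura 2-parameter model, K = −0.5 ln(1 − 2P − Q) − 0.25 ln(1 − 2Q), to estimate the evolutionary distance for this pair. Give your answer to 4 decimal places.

0.1399

Differing sites — 11:T/A (Tv); 18:T/C (Ti); 28:A/C (Tv); 38:C/A (Tv); 44:G/C (Tv); 45:T/C (Ti).
Of the 6 differences, 2 transitions and 4 transversions over 47 sites: P = 2/47 = 0.042553, Q = 4/47 = 0.085106.
d = −0.5·ln(0.829788) − 0.25·ln(0.829788) = −0.5·(-0.186585) − 0.25·(-0.186585) = 0.1399.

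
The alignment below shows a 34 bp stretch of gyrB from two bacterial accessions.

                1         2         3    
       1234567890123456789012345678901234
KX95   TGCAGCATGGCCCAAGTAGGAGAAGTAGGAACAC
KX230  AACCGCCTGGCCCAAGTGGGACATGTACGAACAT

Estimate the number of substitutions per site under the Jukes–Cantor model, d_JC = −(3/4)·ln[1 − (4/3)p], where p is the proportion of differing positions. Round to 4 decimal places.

0.3265

Differing sites — 1:T/A; 2:G/A; 4:A/C; 7:A/C; 18:A/G; 22:G/C; 24:A/T; 28:G/C; 34:C/T.
p = 9/34 = 0.264706.
d = −0.75 · ln(1 − (4/3)·0.264706) = −0.75 · ln(0.647059) = −0.75 · (-0.435318) = 0.3265.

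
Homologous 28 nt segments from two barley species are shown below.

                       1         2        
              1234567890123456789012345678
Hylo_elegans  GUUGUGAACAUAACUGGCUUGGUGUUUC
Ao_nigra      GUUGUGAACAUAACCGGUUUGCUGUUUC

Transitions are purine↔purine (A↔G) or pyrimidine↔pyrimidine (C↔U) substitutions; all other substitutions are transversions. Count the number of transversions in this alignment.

1

Differing sites — 15:U/C (Ti); 18:C/U (Ti); 22:G/C (Tv).
Of the 3 differences, 2 transitions and 1 transversion, so the answer is 1.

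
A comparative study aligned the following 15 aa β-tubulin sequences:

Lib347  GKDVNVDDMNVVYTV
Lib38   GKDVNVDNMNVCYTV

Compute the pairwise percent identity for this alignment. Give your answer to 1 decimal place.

86.7%

Mismatches occur at site 8 (D→N), site 12 (V→C).
13 of the 15 sites match, so the percent identity is 13/15 × 100 = 86.7%.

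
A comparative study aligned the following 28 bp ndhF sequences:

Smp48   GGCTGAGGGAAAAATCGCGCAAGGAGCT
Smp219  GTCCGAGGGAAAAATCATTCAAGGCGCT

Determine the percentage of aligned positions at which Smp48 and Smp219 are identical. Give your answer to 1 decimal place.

The sequences differ at positions 2 (G/T), 4 (T/C), 17 (G/A), 18 (C/T), 19 (G/T), 25 (A/C).
22 of the 28 sites match, so the percent identity is 22/28 × 100 = 78.6%.

78.6%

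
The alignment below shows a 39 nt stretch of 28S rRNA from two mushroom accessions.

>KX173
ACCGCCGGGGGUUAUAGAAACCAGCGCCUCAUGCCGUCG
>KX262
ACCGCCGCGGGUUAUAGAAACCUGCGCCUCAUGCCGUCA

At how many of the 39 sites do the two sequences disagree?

3

The sequences differ at positions 8 (G/C), 23 (A/U), 39 (G/A).
That gives 3 mismatches out of 39 aligned sites, so the Hamming distance is 3.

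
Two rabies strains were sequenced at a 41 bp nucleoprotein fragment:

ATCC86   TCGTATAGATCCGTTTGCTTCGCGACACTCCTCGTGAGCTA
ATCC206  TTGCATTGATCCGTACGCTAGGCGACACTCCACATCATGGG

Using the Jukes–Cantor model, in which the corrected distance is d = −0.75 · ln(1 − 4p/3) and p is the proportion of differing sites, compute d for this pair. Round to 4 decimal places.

0.4556

Mismatches occur at site 2 (C/T), site 4 (T/C), site 7 (A/T), site 15 (T/A), site 16 (T/C), site 20 (T/A), site 21 (C/G), site 32 (T/A), site 34 (G/A), site 36 (G/C), site 38 (G/T), site 39 (C/G), site 40 (T/G), site 41 (A/G).
p = 14/41 = 0.341463.
d = −0.75 · ln(1 − (4/3)·0.341463) = −0.75 · ln(0.544716) = −0.75 · (-0.607491) = 0.4556.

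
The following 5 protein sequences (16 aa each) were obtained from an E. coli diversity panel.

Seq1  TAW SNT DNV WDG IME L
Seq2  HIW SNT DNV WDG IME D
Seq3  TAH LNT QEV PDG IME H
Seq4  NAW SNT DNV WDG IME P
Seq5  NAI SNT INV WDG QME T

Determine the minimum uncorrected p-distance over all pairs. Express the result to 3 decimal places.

Pairwise Hamming distances:
  Seq1 vs Seq2: 3
  Seq1 vs Seq3: 6
  Seq1 vs Seq4: 2
  Seq1 vs Seq5: 5
  Seq2 vs Seq3: 8
  Seq2 vs Seq4: 3
  Seq2 vs Seq5: 6
  Seq3 vs Seq4: 7
  Seq3 vs Seq5: 8
  Seq4 vs Seq5: 4
The smallest is 2 mismatches, between Seq1 and Seq4; p = 2/16 = 0.125.

0.125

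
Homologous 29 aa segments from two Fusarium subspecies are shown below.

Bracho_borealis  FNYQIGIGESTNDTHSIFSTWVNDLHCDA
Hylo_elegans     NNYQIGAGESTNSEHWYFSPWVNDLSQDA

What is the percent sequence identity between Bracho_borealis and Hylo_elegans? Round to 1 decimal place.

69.0%

Differing sites — 1:F/N; 7:I/A; 13:D/S; 14:T/E; 16:S/W; 17:I/Y; 20:T/P; 26:H/S; 27:C/Q.
20 of the 29 sites match, so the percent identity is 20/29 × 100 = 69.0%.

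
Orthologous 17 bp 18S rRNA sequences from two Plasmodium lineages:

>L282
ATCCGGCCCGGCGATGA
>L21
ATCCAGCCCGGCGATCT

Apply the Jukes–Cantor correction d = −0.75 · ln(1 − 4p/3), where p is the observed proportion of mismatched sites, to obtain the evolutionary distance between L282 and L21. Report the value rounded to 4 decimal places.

0.2012

Mismatches occur at site 5 (G↔A), site 16 (G↔C), site 17 (A↔T).
p = 3/17 = 0.176471.
d = −0.75 · ln(1 − (4/3)·0.176471) = −0.75 · ln(0.764705) = −0.75 · (-0.268265) = 0.2012.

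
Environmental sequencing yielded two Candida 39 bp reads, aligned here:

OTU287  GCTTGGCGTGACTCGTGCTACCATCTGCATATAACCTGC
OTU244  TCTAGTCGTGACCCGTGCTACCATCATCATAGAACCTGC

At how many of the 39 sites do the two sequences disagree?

7

Differing sites — 1:G/T; 4:T/A; 6:G/T; 13:T/C; 26:T/A; 27:G/T; 32:T/G.
That gives 7 mismatches out of 39 aligned sites, so the Hamming distance is 7.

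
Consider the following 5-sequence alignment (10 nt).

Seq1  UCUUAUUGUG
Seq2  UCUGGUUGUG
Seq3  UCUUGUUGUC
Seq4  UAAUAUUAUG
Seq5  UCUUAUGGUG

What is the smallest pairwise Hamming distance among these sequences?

1

Pairwise Hamming distances:
  Seq1 vs Seq2: 2
  Seq1 vs Seq3: 2
  Seq1 vs Seq4: 3
  Seq1 vs Seq5: 1
  Seq2 vs Seq3: 2
  Seq2 vs Seq4: 5
  Seq2 vs Seq5: 3
  Seq3 vs Seq4: 5
  Seq3 vs Seq5: 3
  Seq4 vs Seq5: 4
The smallest is 1, between Seq1 and Seq5.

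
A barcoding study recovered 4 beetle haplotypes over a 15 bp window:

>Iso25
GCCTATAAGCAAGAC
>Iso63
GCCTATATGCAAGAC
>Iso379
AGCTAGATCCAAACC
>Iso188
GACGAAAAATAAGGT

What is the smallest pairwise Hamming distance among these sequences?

1

Pairwise Hamming distances:
  Iso25 vs Iso63: 1
  Iso25 vs Iso379: 7
  Iso25 vs Iso188: 7
  Iso63 vs Iso379: 6
  Iso63 vs Iso188: 8
  Iso379 vs Iso188: 10
The smallest is 1, between Iso25 and Iso63.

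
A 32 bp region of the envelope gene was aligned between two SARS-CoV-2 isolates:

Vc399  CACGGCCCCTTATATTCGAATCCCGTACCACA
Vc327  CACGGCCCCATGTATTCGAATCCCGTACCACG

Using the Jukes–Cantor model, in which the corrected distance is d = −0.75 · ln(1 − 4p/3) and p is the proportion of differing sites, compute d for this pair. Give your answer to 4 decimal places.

Mismatches occur at site 10 (T/A), site 12 (A/G), site 32 (A/G).
p = 3/32 = 0.093750.
d = −0.75 · ln(1 − (4/3)·0.093750) = −0.75 · ln(0.875000) = −0.75 · (-0.133531) = 0.1001.

0.1001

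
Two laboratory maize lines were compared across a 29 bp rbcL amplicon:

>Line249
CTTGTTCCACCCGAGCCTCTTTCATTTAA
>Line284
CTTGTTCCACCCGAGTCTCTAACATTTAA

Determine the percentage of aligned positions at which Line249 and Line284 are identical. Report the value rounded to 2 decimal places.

89.66%

Mismatches occur at site 16 (C↔T), site 21 (T↔A), site 22 (T↔A).
26 of the 29 sites match, so the percent identity is 26/29 × 100 = 89.66%.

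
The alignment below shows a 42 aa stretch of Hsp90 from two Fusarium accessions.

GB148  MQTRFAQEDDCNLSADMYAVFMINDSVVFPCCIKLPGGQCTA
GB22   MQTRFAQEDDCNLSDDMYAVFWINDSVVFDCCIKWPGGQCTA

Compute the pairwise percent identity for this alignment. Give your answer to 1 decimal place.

Differing sites — 15:A/D; 22:M/W; 30:P/D; 35:L/W.
38 of the 42 sites match, so the percent identity is 38/42 × 100 = 90.5%.

90.5%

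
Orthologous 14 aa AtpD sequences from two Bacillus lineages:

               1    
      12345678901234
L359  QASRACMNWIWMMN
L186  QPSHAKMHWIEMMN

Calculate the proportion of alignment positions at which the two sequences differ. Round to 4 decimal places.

Mismatches occur at site 2 (A/P), site 4 (R/H), site 6 (C/K), site 8 (N/H), site 11 (W/E).
There are 5 differences over 14 sites, so p = 5/14 = 0.3571.

0.3571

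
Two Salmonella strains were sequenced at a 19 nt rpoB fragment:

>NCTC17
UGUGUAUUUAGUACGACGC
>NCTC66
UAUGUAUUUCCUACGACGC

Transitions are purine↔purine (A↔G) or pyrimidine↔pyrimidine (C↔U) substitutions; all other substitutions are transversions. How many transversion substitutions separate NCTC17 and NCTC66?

The sequences differ at positions 2 (G/A, transition), 10 (A/C, transversion), 11 (G/C, transversion).
Of the 3 differences, 1 transition and 2 transversions, so the answer is 2.

2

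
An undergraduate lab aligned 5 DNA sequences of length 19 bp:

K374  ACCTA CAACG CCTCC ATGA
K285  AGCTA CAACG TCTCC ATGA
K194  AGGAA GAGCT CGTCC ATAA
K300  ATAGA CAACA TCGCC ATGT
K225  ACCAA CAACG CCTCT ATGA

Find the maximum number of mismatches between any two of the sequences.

11

Pairwise Hamming distances:
  K374 vs K285: 2
  K374 vs K194: 8
  K374 vs K300: 7
  K374 vs K225: 2
  K285 vs K194: 8
  K285 vs K300: 6
  K285 vs K225: 4
  K194 vs K300: 11
  K194 vs K225: 8
  K300 vs K225: 8
The largest is 11, between K194 and K300.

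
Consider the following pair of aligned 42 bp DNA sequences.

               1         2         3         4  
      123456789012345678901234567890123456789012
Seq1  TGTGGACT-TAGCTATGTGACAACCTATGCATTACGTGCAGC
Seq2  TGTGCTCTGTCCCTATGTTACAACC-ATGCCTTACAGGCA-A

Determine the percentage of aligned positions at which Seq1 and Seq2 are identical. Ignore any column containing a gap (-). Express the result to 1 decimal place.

76.9%

Excluding the 3 gap columns leaves 39 comparable sites.
Differing sites — 5:G/C; 6:A/T; 11:A/C; 12:G/C; 19:G/T; 31:A/C; 36:G/A; 37:T/G; 42:C/A.
30 of the 39 comparable sites match, so the percent identity is 30/39 × 100 = 76.9%.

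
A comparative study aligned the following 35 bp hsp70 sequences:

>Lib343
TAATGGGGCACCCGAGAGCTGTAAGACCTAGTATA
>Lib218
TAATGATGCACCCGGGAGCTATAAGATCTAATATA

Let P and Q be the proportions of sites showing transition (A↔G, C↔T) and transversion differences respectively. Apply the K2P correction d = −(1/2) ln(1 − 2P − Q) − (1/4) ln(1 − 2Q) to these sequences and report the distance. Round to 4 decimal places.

0.2034

Differing sites — 6:G/A (Ti); 7:G/T (Tv); 15:A/G (Ti); 21:G/A (Ti); 27:C/T (Ti); 31:G/A (Ti).
Of the 6 differences, 5 transitions and 1 transversion over 35 sites: P = 5/35 = 0.142857, Q = 1/35 = 0.028571.
d = −0.5·ln(0.685715) − 0.25·ln(0.942858) = −0.5·(-0.377293) − 0.25·(-0.058840) = 0.2034.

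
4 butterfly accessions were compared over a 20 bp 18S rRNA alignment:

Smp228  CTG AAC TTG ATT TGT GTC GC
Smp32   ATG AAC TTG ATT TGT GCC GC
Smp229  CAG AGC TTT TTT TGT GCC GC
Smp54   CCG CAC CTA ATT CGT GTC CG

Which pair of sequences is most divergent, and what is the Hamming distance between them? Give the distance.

Pairwise Hamming distances:
  Smp228 vs Smp32: 2
  Smp228 vs Smp229: 5
  Smp228 vs Smp54: 7
  Smp32 vs Smp229: 5
  Smp32 vs Smp54: 9
  Smp229 vs Smp54: 10
The largest is 10, between Smp229 and Smp54.

10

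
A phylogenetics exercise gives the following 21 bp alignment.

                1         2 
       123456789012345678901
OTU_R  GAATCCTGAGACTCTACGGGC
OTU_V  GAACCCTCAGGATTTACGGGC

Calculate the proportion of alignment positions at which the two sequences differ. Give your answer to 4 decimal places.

0.2381

Mismatches occur at site 4 (T→C), site 8 (G→C), site 11 (A→G), site 12 (C→A), site 14 (C→T).
There are 5 differences over 21 sites, so p = 5/21 = 0.2381.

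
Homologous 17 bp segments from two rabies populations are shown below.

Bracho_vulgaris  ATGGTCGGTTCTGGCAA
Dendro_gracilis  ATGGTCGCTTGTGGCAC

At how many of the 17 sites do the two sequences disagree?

Mismatches occur at site 8 (G→C), site 11 (C→G), site 17 (A→C).
That gives 3 mismatches out of 17 aligned sites, so the Hamming distance is 3.

3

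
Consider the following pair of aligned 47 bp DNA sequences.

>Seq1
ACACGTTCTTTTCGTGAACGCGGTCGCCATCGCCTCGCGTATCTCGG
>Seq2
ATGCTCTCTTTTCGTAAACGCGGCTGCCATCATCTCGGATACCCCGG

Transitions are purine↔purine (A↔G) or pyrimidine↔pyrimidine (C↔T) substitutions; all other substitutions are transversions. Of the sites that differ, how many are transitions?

Mismatches occur at site 2 (C/T, transition), site 3 (A/G, transition), site 5 (G/T, transversion), site 6 (T/C, transition), site 16 (G/A, transition), site 24 (T/C, transition), site 25 (C/T, transition), site 32 (G/A, transition), site 33 (C/T, transition), site 38 (C/G, transversion), site 39 (G/A, transition), site 42 (T/C, transition), site 44 (T/C, transition).
Of the 13 differences, 11 transitions and 2 transversions, so the answer is 11.

11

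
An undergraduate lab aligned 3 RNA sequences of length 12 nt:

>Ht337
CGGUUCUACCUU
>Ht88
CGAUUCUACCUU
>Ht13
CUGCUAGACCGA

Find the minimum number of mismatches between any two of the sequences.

1

Pairwise Hamming distances:
  Ht337 vs Ht88: 1
  Ht337 vs Ht13: 6
  Ht88 vs Ht13: 7
The smallest is 1, between Ht337 and Ht88.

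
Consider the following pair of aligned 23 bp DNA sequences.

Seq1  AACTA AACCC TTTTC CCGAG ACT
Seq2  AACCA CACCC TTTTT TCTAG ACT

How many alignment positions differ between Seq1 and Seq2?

5

The sequences differ at positions 4 (T/C), 6 (A/C), 15 (C/T), 16 (C/T), 18 (G/T).
That gives 5 mismatches out of 23 aligned sites, so the Hamming distance is 5.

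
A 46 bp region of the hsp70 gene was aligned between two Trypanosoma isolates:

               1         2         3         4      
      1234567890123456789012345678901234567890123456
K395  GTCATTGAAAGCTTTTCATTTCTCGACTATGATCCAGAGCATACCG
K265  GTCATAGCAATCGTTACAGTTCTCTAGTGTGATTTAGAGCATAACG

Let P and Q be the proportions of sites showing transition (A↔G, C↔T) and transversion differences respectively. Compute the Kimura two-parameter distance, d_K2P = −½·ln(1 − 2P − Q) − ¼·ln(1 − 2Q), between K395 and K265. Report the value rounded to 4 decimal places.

The sequences differ at positions 6 (T/A, transversion), 8 (A/C, transversion), 11 (G/T, transversion), 13 (T/G, transversion), 16 (T/A, transversion), 19 (T/G, transversion), 25 (G/T, transversion), 27 (C/G, transversion), 29 (A/G, transition), 34 (C/T, transition), 35 (C/T, transition), 44 (C/A, transversion).
Of the 12 differences, 3 transitions and 9 transversions over 46 sites: P = 3/46 = 0.065217, Q = 9/46 = 0.195652.
d = −0.5·ln(0.673914) − 0.25·ln(0.608696) = −0.5·(-0.394653) − 0.25·(-0.496436) = 0.3214.

0.3214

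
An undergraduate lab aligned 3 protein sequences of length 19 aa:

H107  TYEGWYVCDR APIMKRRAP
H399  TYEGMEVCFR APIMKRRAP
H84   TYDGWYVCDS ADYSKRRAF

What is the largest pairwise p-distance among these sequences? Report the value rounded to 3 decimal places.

0.474

Pairwise Hamming distances:
  H107 vs H399: 3
  H107 vs H84: 6
  H399 vs H84: 9
The largest is 9 mismatches, between H399 and H84; p = 9/19 = 0.474.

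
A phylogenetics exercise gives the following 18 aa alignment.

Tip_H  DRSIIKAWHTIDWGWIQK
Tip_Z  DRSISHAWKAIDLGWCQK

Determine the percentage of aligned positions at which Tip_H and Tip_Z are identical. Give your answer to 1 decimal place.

66.7%

Differing sites — 5:I/S; 6:K/H; 9:H/K; 10:T/A; 13:W/L; 16:I/C.
12 of the 18 sites match, so the percent identity is 12/18 × 100 = 66.7%.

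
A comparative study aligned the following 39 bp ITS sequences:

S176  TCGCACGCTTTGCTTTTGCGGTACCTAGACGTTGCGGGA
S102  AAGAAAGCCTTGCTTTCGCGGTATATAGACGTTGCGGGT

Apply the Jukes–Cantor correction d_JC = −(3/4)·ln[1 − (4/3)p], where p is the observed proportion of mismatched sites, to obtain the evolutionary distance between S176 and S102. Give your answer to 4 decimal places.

Mismatches occur at site 1 (T→A), site 2 (C→A), site 4 (C→A), site 6 (C→A), site 9 (T→C), site 17 (T→C), site 24 (C→T), site 25 (C→A), site 39 (A→T).
p = 9/39 = 0.230769.
d = −0.75 · ln(1 − (4/3)·0.230769) = −0.75 · ln(0.692308) = −0.75 · (-0.367724) = 0.2758.

0.2758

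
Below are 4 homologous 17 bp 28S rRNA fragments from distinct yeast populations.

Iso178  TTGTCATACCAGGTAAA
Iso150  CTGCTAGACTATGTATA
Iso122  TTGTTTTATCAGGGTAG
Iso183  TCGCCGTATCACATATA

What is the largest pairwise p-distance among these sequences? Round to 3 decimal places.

0.647

Pairwise Hamming distances:
  Iso178 vs Iso150: 7
  Iso178 vs Iso122: 6
  Iso178 vs Iso183: 7
  Iso150 vs Iso122: 11
  Iso150 vs Iso183: 9
  Iso122 vs Iso183: 10
The largest is 11 mismatches, between Iso150 and Iso122; p = 11/17 = 0.647.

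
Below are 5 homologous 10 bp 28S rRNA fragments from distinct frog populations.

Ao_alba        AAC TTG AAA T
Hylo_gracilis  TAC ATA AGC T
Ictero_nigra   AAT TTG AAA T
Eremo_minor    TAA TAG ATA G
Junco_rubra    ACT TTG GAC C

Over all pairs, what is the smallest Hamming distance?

Pairwise Hamming distances:
  Ao_alba vs Hylo_gracilis: 5
  Ao_alba vs Ictero_nigra: 1
  Ao_alba vs Eremo_minor: 5
  Ao_alba vs Junco_rubra: 5
  Hylo_gracilis vs Ictero_nigra: 6
  Hylo_gracilis vs Eremo_minor: 7
  Hylo_gracilis vs Junco_rubra: 8
  Ictero_nigra vs Eremo_minor: 5
  Ictero_nigra vs Junco_rubra: 4
  Eremo_minor vs Junco_rubra: 8
The smallest is 1, between Ao_alba and Ictero_nigra.

1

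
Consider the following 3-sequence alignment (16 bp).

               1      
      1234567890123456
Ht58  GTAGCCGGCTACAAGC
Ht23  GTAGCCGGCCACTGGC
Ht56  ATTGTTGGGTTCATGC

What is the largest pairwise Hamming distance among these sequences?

9

Pairwise Hamming distances:
  Ht58 vs Ht23: 3
  Ht58 vs Ht56: 7
  Ht23 vs Ht56: 9
The largest is 9, between Ht23 and Ht56.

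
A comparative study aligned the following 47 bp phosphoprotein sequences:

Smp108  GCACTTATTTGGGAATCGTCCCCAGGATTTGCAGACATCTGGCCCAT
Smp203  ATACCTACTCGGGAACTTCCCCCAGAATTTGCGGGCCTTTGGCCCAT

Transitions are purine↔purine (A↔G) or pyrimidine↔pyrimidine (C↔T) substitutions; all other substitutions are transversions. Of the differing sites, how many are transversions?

2

Mismatches occur at site 1 (G→A, transition), site 2 (C→T, transition), site 5 (T→C, transition), site 8 (T→C, transition), site 10 (T→C, transition), site 16 (T→C, transition), site 17 (C→T, transition), site 18 (G→T, transversion), site 19 (T→C, transition), site 26 (G→A, transition), site 33 (A→G, transition), site 35 (A→G, transition), site 37 (A→C, transversion), site 39 (C→T, transition).
Of the 14 differences, 12 transitions and 2 transversions, so the answer is 2.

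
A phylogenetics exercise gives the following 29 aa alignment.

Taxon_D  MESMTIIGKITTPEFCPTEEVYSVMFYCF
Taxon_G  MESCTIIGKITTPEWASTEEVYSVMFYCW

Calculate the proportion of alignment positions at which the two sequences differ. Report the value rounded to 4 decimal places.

0.1724

The sequences differ at positions 4 (M/C), 15 (F/W), 16 (C/A), 17 (P/S), 29 (F/W).
There are 5 differences over 29 sites, so p = 5/29 = 0.1724.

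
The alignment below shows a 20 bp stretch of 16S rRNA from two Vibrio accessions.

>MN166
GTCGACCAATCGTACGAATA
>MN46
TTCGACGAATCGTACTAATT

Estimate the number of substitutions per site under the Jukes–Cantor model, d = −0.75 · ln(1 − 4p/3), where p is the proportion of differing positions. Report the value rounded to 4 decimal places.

Differing sites — 1:G/T; 7:C/G; 16:G/T; 20:A/T.
p = 4/20 = 0.200000.
d = −0.75 · ln(1 − (4/3)·0.200000) = −0.75 · ln(0.733333) = −0.75 · (-0.310155) = 0.2326.

0.2326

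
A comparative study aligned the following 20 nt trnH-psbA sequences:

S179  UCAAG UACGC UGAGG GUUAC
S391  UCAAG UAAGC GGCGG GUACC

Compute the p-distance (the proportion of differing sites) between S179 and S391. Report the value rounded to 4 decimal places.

0.2500

The sequences differ at positions 8 (C/A), 11 (U/G), 13 (A/C), 18 (U/A), 19 (A/C).
There are 5 differences over 20 sites, so p = 5/20 = 0.2500.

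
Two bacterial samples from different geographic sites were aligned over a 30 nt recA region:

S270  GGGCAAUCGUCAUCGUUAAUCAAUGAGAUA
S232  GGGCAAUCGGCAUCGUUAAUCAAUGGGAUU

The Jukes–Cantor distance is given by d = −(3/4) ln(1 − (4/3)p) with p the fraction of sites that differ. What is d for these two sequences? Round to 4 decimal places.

0.1073

The sequences differ at positions 10 (U/G), 26 (A/G), 30 (A/U).
p = 3/30 = 0.100000.
d = −0.75 · ln(1 − (4/3)·0.100000) = −0.75 · ln(0.866667) = −0.75 · (-0.143100) = 0.1073.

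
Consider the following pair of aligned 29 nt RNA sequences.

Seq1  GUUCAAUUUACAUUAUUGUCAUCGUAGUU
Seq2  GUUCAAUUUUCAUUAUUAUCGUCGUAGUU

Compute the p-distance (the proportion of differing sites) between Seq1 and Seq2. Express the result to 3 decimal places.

0.103

The sequences differ at positions 10 (A/U), 18 (G/A), 21 (A/G).
There are 3 differences over 29 sites, so p = 3/29 = 0.103.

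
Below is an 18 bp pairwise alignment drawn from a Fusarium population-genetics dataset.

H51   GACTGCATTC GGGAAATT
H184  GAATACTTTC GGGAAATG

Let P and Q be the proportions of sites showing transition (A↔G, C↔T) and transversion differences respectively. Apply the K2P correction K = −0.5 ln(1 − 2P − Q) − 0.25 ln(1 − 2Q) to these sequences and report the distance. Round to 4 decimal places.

Mismatches occur at site 3 (C→A, transversion), site 5 (G→A, transition), site 7 (A→T, transversion), site 18 (T→G, transversion).
Of the 4 differences, 1 transition and 3 transversions over 18 sites: P = 1/18 = 0.055556, Q = 3/18 = 0.166667.
d = −0.5·ln(0.722221) − 0.25·ln(0.666666) = −0.5·(-0.325424) − 0.25·(-0.405466) = 0.2641.

0.2641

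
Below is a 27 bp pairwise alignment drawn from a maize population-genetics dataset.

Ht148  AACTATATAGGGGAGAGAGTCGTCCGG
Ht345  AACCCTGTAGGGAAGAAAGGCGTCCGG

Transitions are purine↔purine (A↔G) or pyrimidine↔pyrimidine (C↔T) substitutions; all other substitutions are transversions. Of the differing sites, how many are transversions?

Mismatches occur at site 4 (T→C, transition), site 5 (A→C, transversion), site 7 (A→G, transition), site 13 (G→A, transition), site 17 (G→A, transition), site 20 (T→G, transversion).
Of the 6 differences, 4 transitions and 2 transversions, so the answer is 2.

2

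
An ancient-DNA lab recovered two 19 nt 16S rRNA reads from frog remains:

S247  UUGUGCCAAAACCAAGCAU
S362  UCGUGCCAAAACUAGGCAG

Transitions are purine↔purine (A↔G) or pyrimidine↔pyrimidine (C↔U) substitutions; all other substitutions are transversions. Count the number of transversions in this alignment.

1

Mismatches occur at site 2 (U→C, transition), site 13 (C→U, transition), site 15 (A→G, transition), site 19 (U→G, transversion).
Of the 4 differences, 3 transitions and 1 transversion, so the answer is 1.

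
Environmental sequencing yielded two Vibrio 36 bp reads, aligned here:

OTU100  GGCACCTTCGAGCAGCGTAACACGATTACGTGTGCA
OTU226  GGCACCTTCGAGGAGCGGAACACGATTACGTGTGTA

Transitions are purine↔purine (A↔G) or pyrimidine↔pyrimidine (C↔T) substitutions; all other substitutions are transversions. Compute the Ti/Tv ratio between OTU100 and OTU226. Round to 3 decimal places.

The sequences differ at positions 13 (C/G, transversion), 18 (T/G, transversion), 35 (C/T, transition).
Of the 3 differences, 1 transition and 2 transversions, so Ti/Tv = 1/2 = 0.500.

0.500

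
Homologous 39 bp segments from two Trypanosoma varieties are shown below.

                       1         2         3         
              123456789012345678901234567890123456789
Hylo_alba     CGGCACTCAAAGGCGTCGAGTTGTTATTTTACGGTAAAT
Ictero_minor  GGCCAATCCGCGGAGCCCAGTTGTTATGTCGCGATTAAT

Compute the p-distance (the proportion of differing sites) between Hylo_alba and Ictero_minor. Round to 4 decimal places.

0.3590

Differing sites — 1:C/G; 3:G/C; 6:C/A; 9:A/C; 10:A/G; 11:A/C; 14:C/A; 16:T/C; 18:G/C; 28:T/G; 30:T/C; 31:A/G; 34:G/A; 36:A/T.
There are 14 differences over 39 sites, so p = 14/39 = 0.3590.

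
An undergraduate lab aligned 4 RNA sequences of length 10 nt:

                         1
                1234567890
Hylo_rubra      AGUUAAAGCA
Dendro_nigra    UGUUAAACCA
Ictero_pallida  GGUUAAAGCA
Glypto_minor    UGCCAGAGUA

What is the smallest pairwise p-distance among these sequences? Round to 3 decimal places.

0.100

Pairwise Hamming distances:
  Hylo_rubra vs Dendro_nigra: 2
  Hylo_rubra vs Ictero_pallida: 1
  Hylo_rubra vs Glypto_minor: 5
  Dendro_nigra vs Ictero_pallida: 2
  Dendro_nigra vs Glypto_minor: 5
  Ictero_pallida vs Glypto_minor: 5
The smallest is 1 mismatch, between Hylo_rubra and Ictero_pallida; p = 1/10 = 0.100.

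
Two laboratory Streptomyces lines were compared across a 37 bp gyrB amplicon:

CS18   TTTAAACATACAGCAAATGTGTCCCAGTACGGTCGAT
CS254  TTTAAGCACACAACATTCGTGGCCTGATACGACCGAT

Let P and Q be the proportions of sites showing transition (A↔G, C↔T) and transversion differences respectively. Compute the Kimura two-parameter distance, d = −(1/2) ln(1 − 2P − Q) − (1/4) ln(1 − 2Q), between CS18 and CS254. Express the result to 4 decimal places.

0.4634

The sequences differ at positions 6 (A/G, transition), 9 (T/C, transition), 13 (G/A, transition), 16 (A/T, transversion), 17 (A/T, transversion), 18 (T/C, transition), 22 (T/G, transversion), 25 (C/T, transition), 26 (A/G, transition), 27 (G/A, transition), 32 (G/A, transition), 33 (T/C, transition).
Of the 12 differences, 9 transitions and 3 transversions over 37 sites: P = 9/37 = 0.243243, Q = 3/37 = 0.081081.
d = −0.5·ln(0.432433) − 0.25·ln(0.837838) = −0.5·(-0.838328) − 0.25·(-0.176931) = 0.4634.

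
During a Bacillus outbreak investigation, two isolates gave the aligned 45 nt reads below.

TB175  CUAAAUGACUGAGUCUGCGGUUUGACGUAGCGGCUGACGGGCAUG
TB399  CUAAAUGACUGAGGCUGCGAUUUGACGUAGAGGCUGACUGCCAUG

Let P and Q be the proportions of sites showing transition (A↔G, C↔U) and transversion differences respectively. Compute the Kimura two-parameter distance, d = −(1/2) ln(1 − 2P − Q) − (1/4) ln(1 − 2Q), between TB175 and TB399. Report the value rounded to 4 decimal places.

Differing sites — 14:U/G (Tv); 20:G/A (Ti); 31:C/A (Tv); 39:G/U (Tv); 41:G/C (Tv).
Of the 5 differences, 1 transition and 4 transversions over 45 sites: P = 1/45 = 0.022222, Q = 4/45 = 0.088889.
d = −0.5·ln(0.866667) − 0.25·ln(0.822222) = −0.5·(-0.143100) − 0.25·(-0.195745) = 0.1205.

0.1205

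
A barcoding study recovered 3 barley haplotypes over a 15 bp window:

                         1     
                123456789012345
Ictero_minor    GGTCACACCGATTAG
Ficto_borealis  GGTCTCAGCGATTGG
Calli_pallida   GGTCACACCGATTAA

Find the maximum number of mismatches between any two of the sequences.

Pairwise Hamming distances:
  Ictero_minor vs Ficto_borealis: 3
  Ictero_minor vs Calli_pallida: 1
  Ficto_borealis vs Calli_pallida: 4
The largest is 4, between Ficto_borealis and Calli_pallida.

4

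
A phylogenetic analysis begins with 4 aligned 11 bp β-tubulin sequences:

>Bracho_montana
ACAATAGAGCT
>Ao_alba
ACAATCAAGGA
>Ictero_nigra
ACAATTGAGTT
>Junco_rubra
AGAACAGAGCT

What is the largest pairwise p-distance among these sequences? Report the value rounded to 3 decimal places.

0.545

Pairwise Hamming distances:
  Bracho_montana vs Ao_alba: 4
  Bracho_montana vs Ictero_nigra: 2
  Bracho_montana vs Junco_rubra: 2
  Ao_alba vs Ictero_nigra: 4
  Ao_alba vs Junco_rubra: 6
  Ictero_nigra vs Junco_rubra: 4
The largest is 6 mismatches, between Ao_alba and Junco_rubra; p = 6/11 = 0.545.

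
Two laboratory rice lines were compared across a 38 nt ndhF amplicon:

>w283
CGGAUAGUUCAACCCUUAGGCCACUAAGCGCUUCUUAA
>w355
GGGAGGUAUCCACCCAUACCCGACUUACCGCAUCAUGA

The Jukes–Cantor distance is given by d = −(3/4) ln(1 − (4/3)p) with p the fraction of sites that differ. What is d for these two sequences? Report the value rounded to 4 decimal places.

The sequences differ at positions 1 (C/G), 5 (U/G), 6 (A/G), 7 (G/U), 8 (U/A), 11 (A/C), 16 (U/A), 19 (G/C), 20 (G/C), 22 (C/G), 26 (A/U), 28 (G/C), 32 (U/A), 35 (U/A), 37 (A/G).
p = 15/38 = 0.394737.
d = −0.75 · ln(1 − (4/3)·0.394737) = −0.75 · ln(0.473684) = −0.75 · (-0.747215) = 0.5604.

0.5604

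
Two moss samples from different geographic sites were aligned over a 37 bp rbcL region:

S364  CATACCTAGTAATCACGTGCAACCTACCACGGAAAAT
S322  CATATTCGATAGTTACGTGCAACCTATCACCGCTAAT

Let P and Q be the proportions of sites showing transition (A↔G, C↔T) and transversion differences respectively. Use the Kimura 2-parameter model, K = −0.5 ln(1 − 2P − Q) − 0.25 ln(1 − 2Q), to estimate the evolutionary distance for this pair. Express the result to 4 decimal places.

0.4045

Differing sites — 5:C/T (Ti); 6:C/T (Ti); 7:T/C (Ti); 8:A/G (Ti); 9:G/A (Ti); 12:A/G (Ti); 14:C/T (Ti); 27:C/T (Ti); 31:G/C (Tv); 33:A/C (Tv); 34:A/T (Tv).
Of the 11 differences, 8 transitions and 3 transversions over 37 sites: P = 8/37 = 0.216216, Q = 3/37 = 0.081081.
d = −0.5·ln(0.486487) − 0.25·ln(0.837838) = −0.5·(-0.720545) − 0.25·(-0.176931) = 0.4045.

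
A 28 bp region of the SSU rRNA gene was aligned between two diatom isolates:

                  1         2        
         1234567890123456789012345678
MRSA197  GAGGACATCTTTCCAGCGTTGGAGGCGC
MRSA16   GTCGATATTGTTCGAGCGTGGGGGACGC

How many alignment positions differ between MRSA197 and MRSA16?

9

The sequences differ at positions 2 (A/T), 3 (G/C), 6 (C/T), 9 (C/T), 10 (T/G), 14 (C/G), 20 (T/G), 23 (A/G), 25 (G/A).
That gives 9 mismatches out of 28 aligned sites, so the Hamming distance is 9.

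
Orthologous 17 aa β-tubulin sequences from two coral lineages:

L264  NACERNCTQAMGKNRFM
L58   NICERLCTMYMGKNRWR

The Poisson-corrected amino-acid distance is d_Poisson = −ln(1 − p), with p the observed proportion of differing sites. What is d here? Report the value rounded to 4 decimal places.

Mismatches occur at site 2 (A→I), site 6 (N→L), site 9 (Q→M), site 10 (A→Y), site 16 (F→W), site 17 (M→R).
p = 6/17 = 0.352941.
d = −ln(1 − 0.352941) = −ln(0.647059) = 0.4353.

0.4353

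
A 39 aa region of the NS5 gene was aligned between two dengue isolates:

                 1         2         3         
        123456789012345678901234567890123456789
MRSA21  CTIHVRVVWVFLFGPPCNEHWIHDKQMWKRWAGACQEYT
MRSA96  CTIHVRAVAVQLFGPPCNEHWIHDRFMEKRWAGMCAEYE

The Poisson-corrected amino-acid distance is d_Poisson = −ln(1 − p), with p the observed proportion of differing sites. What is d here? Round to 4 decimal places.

0.2624

The sequences differ at positions 7 (V/A), 9 (W/A), 11 (F/Q), 25 (K/R), 26 (Q/F), 28 (W/E), 34 (A/M), 36 (Q/A), 39 (T/E).
p = 9/39 = 0.230769.
d = −ln(1 − 0.230769) = −ln(0.769231) = 0.2624.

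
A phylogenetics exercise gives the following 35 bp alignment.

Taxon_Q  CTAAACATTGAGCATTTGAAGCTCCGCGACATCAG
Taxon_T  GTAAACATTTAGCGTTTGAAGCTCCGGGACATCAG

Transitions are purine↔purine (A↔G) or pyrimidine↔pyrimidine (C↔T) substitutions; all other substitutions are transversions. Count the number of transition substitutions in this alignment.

1

Differing sites — 1:C/G (Tv); 10:G/T (Tv); 14:A/G (Ti); 27:C/G (Tv).
Of the 4 differences, 1 transition and 3 transversions, so the answer is 1.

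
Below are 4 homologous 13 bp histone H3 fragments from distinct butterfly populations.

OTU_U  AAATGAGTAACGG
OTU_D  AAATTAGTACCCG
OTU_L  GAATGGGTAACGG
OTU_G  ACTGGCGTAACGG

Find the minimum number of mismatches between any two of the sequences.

Pairwise Hamming distances:
  OTU_U vs OTU_D: 3
  OTU_U vs OTU_L: 2
  OTU_U vs OTU_G: 4
  OTU_D vs OTU_L: 5
  OTU_D vs OTU_G: 7
  OTU_L vs OTU_G: 5
The smallest is 2, between OTU_U and OTU_L.

2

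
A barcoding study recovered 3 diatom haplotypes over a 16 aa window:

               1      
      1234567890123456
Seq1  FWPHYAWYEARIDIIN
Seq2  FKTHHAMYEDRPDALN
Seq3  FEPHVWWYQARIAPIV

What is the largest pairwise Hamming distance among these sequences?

12

Pairwise Hamming distances:
  Seq1 vs Seq2: 8
  Seq1 vs Seq3: 7
  Seq2 vs Seq3: 12
The largest is 12, between Seq2 and Seq3.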